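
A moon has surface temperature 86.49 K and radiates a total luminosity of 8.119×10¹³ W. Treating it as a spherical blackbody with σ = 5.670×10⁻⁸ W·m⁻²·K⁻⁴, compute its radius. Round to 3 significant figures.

R ≈ 1.43×10⁶ m

L = 4πR²σT⁴ ⇒ R = √(L/(4πσT⁴)).
σT⁴ = 3.17283 W/m², so R = √(8.119×10¹³/(4π×3.17283)) = 1.43×10⁶ m.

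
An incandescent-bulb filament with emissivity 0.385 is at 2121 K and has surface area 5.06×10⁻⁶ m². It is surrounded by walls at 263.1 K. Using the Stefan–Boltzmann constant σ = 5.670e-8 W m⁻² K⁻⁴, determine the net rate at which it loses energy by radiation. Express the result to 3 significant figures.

Net loss ≈ 2.23 W

Area A = 5.06×10⁻⁶ m².
Net radiated power P_net = εσA(T⁴ − T₀⁴) = 0.385×5.670×10⁻⁸×5.06×10⁻⁶×(2121⁴ − 263.1⁴).
T⁴ − T₀⁴ = 2.02378×10¹³ − 4.79163×10⁹ = 2.02330×10¹³ K⁴, so P_net = 2.23 W.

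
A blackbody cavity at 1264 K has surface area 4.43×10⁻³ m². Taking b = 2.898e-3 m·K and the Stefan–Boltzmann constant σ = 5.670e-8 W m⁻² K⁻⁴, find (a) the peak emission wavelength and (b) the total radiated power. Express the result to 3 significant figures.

(a) λ_max = b/T = 2.898×10⁻³/1264 = 2.293×10⁻⁶ m = 2.29 μm.
Area A = 4.43×10⁻³ m².
(b) P = σAT⁴ = 5.670×10⁻⁸×4.43×10⁻³×(1264)⁴ = 641 W.

λ_max ≈ 2.29 μm; P ≈ 641 W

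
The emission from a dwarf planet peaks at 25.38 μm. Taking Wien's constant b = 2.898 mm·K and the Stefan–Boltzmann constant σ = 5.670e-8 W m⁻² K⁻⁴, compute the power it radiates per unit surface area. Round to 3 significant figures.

I ≈ 9.64 W/m²

Wien's law: T = b/λ_max = 2.898×10⁻³/2.538×10⁻⁵ = 114.184 K.
Then I = σT⁴ = 5.670×10⁻⁸×(114.184)⁴ = 9.64 W/m².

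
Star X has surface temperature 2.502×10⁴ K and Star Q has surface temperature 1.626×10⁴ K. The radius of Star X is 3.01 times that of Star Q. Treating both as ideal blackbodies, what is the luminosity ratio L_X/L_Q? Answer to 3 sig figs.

L ∝ R²T⁴, so L_X/L_Q = (R_X/R_Q)²(T_X/T_Q)⁴ = (3.01)² × (2.502×10⁴/1.626×10⁴)⁴ = 9.0601 × 5.60618 = 50.8.

L_X/L_Q ≈ 50.8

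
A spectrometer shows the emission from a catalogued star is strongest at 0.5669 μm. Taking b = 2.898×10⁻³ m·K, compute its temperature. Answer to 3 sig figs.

Wien's law gives T = b/λ_max = (2.898×10⁻³ m·K)/(5.669×10⁻⁷ m) = 5.11×10³ K.

T ≈ 5.11×10³ K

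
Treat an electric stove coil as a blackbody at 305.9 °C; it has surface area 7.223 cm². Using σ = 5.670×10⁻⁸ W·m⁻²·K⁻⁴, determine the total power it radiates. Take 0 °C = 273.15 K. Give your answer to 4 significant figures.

P ≈ 4.604 W

T = 305.9 °C + 273.15 = 579.05 K.
Area A = 7.223 cm² = 7.223×10⁻⁴ m².
P = σAT⁴ = 5.670×10⁻⁸ × 7.223×10⁻⁴ × (579.05)⁴ = 4.604 W.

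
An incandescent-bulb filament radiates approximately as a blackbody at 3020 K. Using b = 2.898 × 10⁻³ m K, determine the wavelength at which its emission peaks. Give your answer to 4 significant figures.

λ_max ≈ 0.9596 μm

Wien's displacement law: λ_max = b/T = (2.898×10⁻³ m·K)/(3020 K) = 9.5960×10⁻⁷ m.
That is 0.9596 μm, in the infrared range.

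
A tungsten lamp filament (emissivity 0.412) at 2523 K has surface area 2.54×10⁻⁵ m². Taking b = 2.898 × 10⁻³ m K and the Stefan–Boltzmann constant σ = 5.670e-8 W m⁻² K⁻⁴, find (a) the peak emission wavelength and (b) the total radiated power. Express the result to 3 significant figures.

(a) λ_max = b/T = 2.898×10⁻³/2523 = 1.149×10⁻⁶ m = 1.15 μm.
Area A = 2.54×10⁻⁵ m².
(b) P = εσAT⁴ = 0.412×5.670×10⁻⁸×2.54×10⁻⁵×(2523)⁴ = 24.0 W.

λ_max ≈ 1.15 μm; P ≈ 24.0 W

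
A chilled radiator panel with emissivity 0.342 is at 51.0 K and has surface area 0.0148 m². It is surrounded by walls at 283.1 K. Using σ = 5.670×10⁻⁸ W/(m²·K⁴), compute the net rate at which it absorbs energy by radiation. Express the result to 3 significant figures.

Net gain ≈ 1.84 W

Area A = 0.0148 m².
Net radiated power P_net = εσA(T⁴ − T₀⁴) = 0.342×5.670×10⁻⁸×0.0148×(51.0⁴ − 283.1⁴).
T⁴ − T₀⁴ = 6.76520×10⁶ − 6.42332×10⁹ = -6.41655×10⁹ K⁴, so P_net = -1.84 W — negative, meaning a net gain of 1.84 W.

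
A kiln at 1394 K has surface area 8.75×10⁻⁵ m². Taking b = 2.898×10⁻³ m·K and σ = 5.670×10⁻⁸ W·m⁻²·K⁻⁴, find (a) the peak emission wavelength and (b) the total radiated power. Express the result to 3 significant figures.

(a) λ_max = b/T = 2.898×10⁻³/1394 = 2.079×10⁻⁶ m = 2.08×10³ nm.
Area A = 8.75×10⁻⁵ m².
(b) P = σAT⁴ = 5.670×10⁻⁸×8.75×10⁻⁵×(1394)⁴ = 18.7 W.

λ_max ≈ 2.08×10³ nm; P ≈ 18.7 W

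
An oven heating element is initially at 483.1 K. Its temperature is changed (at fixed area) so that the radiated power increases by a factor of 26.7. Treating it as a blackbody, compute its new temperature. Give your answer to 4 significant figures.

T₂ ≈ 1098 K

P ∝ T⁴, so T₂/T₁ = (P₂/P₁)^(1/4) = (26.7)^(1/4) = 2.27315.
T₂ = 483.1 × 2.27315 = 1098 K.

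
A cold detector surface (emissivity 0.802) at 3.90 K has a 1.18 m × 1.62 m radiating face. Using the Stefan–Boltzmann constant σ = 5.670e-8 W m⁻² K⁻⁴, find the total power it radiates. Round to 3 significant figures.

Area A = 1.18 × 1.62 = 1.9116 m².
P = εσAT⁴ = 0.802 × 5.670×10⁻⁸ × 1.9116 × (3.90)⁴ = 2.01×10⁻⁵ W.

P ≈ 2.01×10⁻⁵ W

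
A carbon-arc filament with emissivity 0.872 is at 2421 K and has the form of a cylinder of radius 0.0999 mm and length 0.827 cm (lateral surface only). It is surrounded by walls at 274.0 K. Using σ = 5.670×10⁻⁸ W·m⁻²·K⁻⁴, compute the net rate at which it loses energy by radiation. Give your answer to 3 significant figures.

Lateral area A = 2πrL = 2π×9.99×10⁻⁵×8.27×10⁻³ = 5.19100×10⁻⁶ m².
Net radiated power P_net = εσA(T⁴ − T₀⁴) = 0.872×5.670×10⁻⁸×5.19100×10⁻⁶×(2421⁴ − 274.0⁴).
T⁴ − T₀⁴ = 3.43541×10¹³ − 5.63641×10⁹ = 3.43485×10¹³ K⁴, so P_net = 8.82 W.

Net loss ≈ 8.82 W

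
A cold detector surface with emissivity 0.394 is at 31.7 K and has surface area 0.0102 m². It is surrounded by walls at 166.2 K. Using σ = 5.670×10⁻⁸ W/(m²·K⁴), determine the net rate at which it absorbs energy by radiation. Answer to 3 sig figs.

Area A = 0.0102 m².
Net radiated power P_net = εσA(T⁴ − T₀⁴) = 0.394×5.670×10⁻⁸×0.0102×(31.7⁴ − 166.2⁴).
T⁴ − T₀⁴ = 1.00980×10⁶ − 7.62999×10⁸ = -7.61989×10⁸ K⁴, so P_net = -0.174 W — negative, meaning a net gain of 0.174 W.

Net gain ≈ 0.174 W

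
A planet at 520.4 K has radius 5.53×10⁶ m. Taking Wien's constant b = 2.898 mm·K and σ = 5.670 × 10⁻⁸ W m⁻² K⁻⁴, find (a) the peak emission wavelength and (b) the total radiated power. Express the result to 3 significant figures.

λ_max ≈ 5.57 μm; P ≈ 1.60×10¹⁸ W

(a) λ_max = b/T = 2.898×10⁻³/520.4 = 5.569×10⁻⁶ m = 5.57 μm.
Surface area A = 4πR² = 4π(5.53×10⁶ m)² = 3.84291×10¹⁴ m².
(b) P = σAT⁴ = 5.670×10⁻⁸×3.84291×10¹⁴×(520.4)⁴ = 1.60×10¹⁸ W.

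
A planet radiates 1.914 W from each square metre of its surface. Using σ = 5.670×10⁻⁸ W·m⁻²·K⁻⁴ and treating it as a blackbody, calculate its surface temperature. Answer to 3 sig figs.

I = σT⁴, so T = (I/σ)^(1/4) = (1.914/(5.670×10⁻⁸))^(1/4) = 76.2 K.

T ≈ 76.2 K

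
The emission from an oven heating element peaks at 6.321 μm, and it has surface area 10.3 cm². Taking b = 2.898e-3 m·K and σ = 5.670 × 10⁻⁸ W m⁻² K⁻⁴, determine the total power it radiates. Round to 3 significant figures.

Wien's law: T = b/λ_max = 2.898×10⁻³/6.321×10⁻⁶ = 458.472 K.
Area A = 10.3 cm² = 1.03×10⁻³ m².
Then P = σAT⁴ = 5.670×10⁻⁸×1.03×10⁻³×(458.472)⁴ = 2.58 W.

P ≈ 2.58 W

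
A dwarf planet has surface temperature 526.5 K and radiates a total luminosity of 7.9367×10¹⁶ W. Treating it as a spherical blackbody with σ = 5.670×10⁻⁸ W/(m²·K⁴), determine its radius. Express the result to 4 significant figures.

R ≈ 1.204×10⁶ m

L = 4πR²σT⁴ ⇒ R = √(L/(4πσT⁴)).
σT⁴ = 4356.89 W/m², so R = √(7.9367×10¹⁶/(4π×4356.89)) = 1.204×10⁶ m.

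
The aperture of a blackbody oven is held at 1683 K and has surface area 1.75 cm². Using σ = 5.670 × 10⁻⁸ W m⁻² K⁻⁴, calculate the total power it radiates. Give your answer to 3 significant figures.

P ≈ 79.6 W

Area A = 1.75 cm² = 1.75×10⁻⁴ m².
P = σAT⁴ = 5.670×10⁻⁸ × 1.75×10⁻⁴ × (1683)⁴ = 79.6 W.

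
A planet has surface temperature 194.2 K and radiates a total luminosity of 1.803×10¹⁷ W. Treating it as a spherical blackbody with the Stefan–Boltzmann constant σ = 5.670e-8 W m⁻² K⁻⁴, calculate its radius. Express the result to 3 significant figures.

R ≈ 1.33×10⁷ m

L = 4πR²σT⁴ ⇒ R = √(L/(4πσT⁴)).
σT⁴ = 80.6455 W/m², so R = √(1.803×10¹⁷/(4π×80.6455)) = 1.33×10⁷ m.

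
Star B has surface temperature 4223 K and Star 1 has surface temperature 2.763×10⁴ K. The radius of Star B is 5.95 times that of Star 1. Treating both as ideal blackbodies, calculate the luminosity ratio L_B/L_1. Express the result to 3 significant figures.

L ∝ R²T⁴, so L_B/L_1 = (R_B/R_1)²(T_B/T_1)⁴ = (5.95)² × (4223/2.763×10⁴)⁴ = 35.4025 × 5.45709×10⁻⁴ = 0.0193.

L_B/L_1 ≈ 0.0193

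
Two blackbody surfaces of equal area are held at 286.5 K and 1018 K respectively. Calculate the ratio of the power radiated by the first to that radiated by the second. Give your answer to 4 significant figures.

With equal areas, P₁/P₂ = (T₁/T₂)⁴ = (286.5/1018)⁴ = 6.273×10⁻³.

P₁/P₂ ≈ 6.273×10⁻³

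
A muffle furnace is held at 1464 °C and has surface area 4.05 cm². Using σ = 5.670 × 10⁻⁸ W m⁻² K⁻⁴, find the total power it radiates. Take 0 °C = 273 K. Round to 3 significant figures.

P ≈ 209 W

T = 1464 °C + 273 = 1737 K.
Area A = 4.05 cm² = 4.05×10⁻⁴ m².
P = σAT⁴ = 5.670×10⁻⁸ × 4.05×10⁻⁴ × (1737)⁴ = 209 W.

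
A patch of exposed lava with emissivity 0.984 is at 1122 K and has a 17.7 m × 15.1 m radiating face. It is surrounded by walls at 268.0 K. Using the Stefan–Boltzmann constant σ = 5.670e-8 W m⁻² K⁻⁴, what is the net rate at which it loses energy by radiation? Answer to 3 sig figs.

Area A = 17.7 × 15.1 = 267.27 m².
Net radiated power P_net = εσA(T⁴ − T₀⁴) = 0.984×5.670×10⁻⁸×267.27×(1122⁴ − 268.0⁴).
T⁴ − T₀⁴ = 1.58479×10¹² − 5.15869×10⁹ = 1.57963×10¹² K⁴, so P_net = 2.36×10⁷ W.

Net loss ≈ 2.36×10⁷ W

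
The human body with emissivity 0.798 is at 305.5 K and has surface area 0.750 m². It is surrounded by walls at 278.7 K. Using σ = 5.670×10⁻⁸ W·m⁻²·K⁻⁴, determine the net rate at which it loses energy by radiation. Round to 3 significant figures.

Area A = 0.750 m².
Net radiated power P_net = εσA(T⁴ − T₀⁴) = 0.798×5.670×10⁻⁸×0.750×(305.5⁴ − 278.7⁴).
T⁴ − T₀⁴ = 8.71054×10⁹ − 6.03320×10⁹ = 2.67734×10⁹ K⁴, so P_net = 90.9 W.

Net loss ≈ 90.9 W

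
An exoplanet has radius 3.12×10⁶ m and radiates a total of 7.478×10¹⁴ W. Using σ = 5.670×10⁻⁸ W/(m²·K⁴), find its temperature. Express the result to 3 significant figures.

Surface area A = 4πR² = 4π(3.12×10⁶ m)² = 1.22326×10¹⁴ m².
P = σAT⁴ ⇒ T = (P/(σA))^(1/4) = (7.478×10¹⁴/(5.670×10⁻⁸×1.22326×10¹⁴))^(1/4) = 102 K.

T ≈ 102 K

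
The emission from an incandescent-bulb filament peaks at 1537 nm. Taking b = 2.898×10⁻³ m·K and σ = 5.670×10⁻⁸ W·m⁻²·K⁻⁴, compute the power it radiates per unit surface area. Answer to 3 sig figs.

Wien's law: T = b/λ_max = 2.898×10⁻³/1.537×10⁻⁶ = 1885.49 K.
Then I = σT⁴ = 5.670×10⁻⁸×(1885.49)⁴ = 7.17×10⁵ W/m².

I ≈ 7.17×10⁵ W/m²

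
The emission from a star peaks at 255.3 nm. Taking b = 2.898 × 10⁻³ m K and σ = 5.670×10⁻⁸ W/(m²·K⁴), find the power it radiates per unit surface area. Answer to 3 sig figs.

Wien's law: T = b/λ_max = 2.898×10⁻³/2.553×10⁻⁷ = 11351.4 K.
Then I = σT⁴ = 5.670×10⁻⁸×(11351.4)⁴ = 9.41×10⁸ W/m².

I ≈ 9.41×10⁸ W/m²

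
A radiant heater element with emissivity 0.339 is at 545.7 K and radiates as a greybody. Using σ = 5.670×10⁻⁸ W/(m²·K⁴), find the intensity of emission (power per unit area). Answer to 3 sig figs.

I ≈ 1.70×10³ W/m²

Stefan–Boltzmann: I = εσT⁴ = 0.339 × 5.670×10⁻⁸ × (545.7)⁴ = 1.70×10³ W/m².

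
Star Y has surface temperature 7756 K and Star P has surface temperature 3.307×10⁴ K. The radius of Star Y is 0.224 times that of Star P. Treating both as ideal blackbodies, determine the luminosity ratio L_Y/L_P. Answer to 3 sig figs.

L ∝ R²T⁴, so L_Y/L_P = (R_Y/R_P)²(T_Y/T_P)⁴ = (0.224)² × (7756/3.307×10⁴)⁴ = 0.050176 × 3.02562×10⁻³ = 1.52×10⁻⁴.

L_Y/L_P ≈ 1.52×10⁻⁴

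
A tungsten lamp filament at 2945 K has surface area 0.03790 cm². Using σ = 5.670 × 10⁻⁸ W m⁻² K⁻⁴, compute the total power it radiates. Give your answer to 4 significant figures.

P ≈ 16.16 W

Area A = 0.03790 cm² = 3.790×10⁻⁶ m².
P = σAT⁴ = 5.670×10⁻⁸ × 3.790×10⁻⁶ × (2945)⁴ = 16.16 W.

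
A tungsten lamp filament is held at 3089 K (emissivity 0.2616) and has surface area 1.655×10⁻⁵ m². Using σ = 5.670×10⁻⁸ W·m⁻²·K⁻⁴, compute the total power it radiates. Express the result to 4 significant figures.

Area A = 1.655×10⁻⁵ m².
P = εσAT⁴ = 0.2616 × 5.670×10⁻⁸ × 1.655×10⁻⁵ × (3089)⁴ = 22.35 W.

P ≈ 22.35 W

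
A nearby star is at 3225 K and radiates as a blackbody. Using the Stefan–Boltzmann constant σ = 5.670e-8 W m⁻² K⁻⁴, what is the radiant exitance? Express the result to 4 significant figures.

I ≈ 6.133×10⁶ W/m²

Stefan–Boltzmann: I = σT⁴ = 5.670×10⁻⁸ × (3225)⁴ = 6.133×10⁶ W/m².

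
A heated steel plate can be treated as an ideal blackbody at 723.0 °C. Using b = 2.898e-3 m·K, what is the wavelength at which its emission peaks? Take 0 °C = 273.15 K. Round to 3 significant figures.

λ_max ≈ 2.91 μm

T = 723.0 °C + 273.15 = 996.15 K.
Wien's displacement law: λ_max = b/T = (2.898×10⁻³ m·K)/(996.15 K) = 2.909×10⁻⁶ m.
That is 2.91 μm, in the infrared range.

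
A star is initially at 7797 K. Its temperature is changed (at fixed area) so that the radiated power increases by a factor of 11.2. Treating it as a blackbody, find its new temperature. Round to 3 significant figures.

T₂ ≈ 1.43×10⁴ K

P ∝ T⁴, so T₂/T₁ = (P₂/P₁)^(1/4) = (11.2)^(1/4) = 1.82938.
T₂ = 7797 × 1.82938 = 1.43×10⁴ K.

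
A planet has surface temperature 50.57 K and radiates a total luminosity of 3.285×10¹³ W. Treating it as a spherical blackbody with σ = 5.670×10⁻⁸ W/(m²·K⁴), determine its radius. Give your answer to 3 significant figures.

L = 4πR²σT⁴ ⇒ R = √(L/(4πσT⁴)).
σT⁴ = 0.370813 W/m², so R = √(3.285×10¹³/(4π×0.370813)) = 2.66×10⁶ m.

R ≈ 2.66×10⁶ m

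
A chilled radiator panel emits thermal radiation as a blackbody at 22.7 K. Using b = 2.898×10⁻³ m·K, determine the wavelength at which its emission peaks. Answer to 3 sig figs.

λ_max ≈ 0.128 mm

Wien's displacement law: λ_max = b/T = (2.898×10⁻³ m·K)/(22.7 K) = 1.277×10⁻⁴ m.
That is 0.128 mm, in the infrared range.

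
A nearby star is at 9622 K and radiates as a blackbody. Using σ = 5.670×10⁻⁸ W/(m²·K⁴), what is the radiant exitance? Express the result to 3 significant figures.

I ≈ 4.86×10⁸ W/m²

Stefan–Boltzmann: I = σT⁴ = 5.670×10⁻⁸ × (9622)⁴ = 4.86×10⁸ W/m².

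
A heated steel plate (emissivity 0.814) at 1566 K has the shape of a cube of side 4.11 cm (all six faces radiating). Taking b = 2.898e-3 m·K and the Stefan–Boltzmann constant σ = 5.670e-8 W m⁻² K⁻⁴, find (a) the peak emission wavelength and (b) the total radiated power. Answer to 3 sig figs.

(a) λ_max = b/T = 2.898×10⁻³/1566 = 1.851×10⁻⁶ m = 1.85×10³ nm.
Area A = 6s² = 6×(0.0411 m)² = 0.0101353 m².
(b) P = εσAT⁴ = 0.814×5.670×10⁻⁸×0.0101353×(1566)⁴ = 2.81×10³ W.

λ_max ≈ 1.85×10³ nm; P ≈ 2.81×10³ W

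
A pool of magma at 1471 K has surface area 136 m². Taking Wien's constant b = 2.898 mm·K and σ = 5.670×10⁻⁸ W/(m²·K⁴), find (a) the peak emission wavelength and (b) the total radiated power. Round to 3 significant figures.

(a) λ_max = b/T = 2.898×10⁻³/1471 = 1.970×10⁻⁶ m = 1.97 μm.
Area A = 136 m².
(b) P = σAT⁴ = 5.670×10⁻⁸×136×(1471)⁴ = 3.61×10⁷ W.

λ_max ≈ 1.97 μm; P ≈ 3.61×10⁷ W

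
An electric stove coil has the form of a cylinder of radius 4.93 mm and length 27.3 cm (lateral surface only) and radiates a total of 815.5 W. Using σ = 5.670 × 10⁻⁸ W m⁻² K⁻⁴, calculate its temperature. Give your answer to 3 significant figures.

Lateral area A = 2πrL = 2π×4.93×10⁻³×0.273 = 8.45648×10⁻³ m².
P = σAT⁴ ⇒ T = (P/(σA))^(1/4) = (815.5/(5.670×10⁻⁸×8.45648×10⁻³))^(1/4) = 1.14×10³ K.

T ≈ 1.14×10³ K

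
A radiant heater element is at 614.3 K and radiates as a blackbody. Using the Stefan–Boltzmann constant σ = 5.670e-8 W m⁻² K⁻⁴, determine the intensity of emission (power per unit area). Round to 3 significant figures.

I ≈ 8.07×10³ W/m²

Stefan–Boltzmann: I = σT⁴ = 5.670×10⁻⁸ × (614.3)⁴ = 8.07×10³ W/m².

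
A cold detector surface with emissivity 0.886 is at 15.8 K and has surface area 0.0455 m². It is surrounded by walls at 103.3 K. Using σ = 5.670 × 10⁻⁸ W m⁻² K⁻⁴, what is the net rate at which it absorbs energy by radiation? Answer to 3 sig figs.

Area A = 0.0455 m².
Net radiated power P_net = εσA(T⁴ − T₀⁴) = 0.886×5.670×10⁻⁸×0.0455×(15.8⁴ − 103.3⁴).
T⁴ − T₀⁴ = 62320.1 − 1.13868×10⁸ = -1.13806×10⁸ K⁴, so P_net = -0.260 W — negative, meaning a net gain of 0.260 W.

Net gain ≈ 0.260 W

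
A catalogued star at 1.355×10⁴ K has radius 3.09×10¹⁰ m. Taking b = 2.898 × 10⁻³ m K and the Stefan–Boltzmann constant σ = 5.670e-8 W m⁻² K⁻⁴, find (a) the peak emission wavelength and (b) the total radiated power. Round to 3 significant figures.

(a) λ_max = b/T = 2.898×10⁻³/1.355×10⁴ = 2.139×10⁻⁷ m = 214 nm.
Surface area A = 4πR² = 4π(3.09×10¹⁰ m)² = 1.19985×10²² m².
(b) P = σAT⁴ = 5.670×10⁻⁸×1.19985×10²²×(1.355×10⁴)⁴ = 2.29×10³¹ W.

λ_max ≈ 214 nm; P ≈ 2.29×10³¹ W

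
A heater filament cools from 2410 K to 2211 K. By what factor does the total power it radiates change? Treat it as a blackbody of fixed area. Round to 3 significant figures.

P₂/P₁ ≈ 0.708

P ∝ T⁴, so P₂/P₁ = (T₂/T₁)⁴ = (2211/2410)⁴ = (0.917427)⁴ = 0.708.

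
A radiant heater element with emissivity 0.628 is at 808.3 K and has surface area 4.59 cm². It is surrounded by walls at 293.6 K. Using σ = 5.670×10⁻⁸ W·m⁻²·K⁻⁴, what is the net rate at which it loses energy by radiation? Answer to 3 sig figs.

Net loss ≈ 6.86 W

Area A = 4.59 cm² = 4.59×10⁻⁴ m².
Net radiated power P_net = εσA(T⁴ − T₀⁴) = 0.628×5.670×10⁻⁸×4.59×10⁻⁴×(808.3⁴ − 293.6⁴).
T⁴ − T₀⁴ = 4.26865×10¹¹ − 7.43061×10⁹ = 4.19434×10¹¹ K⁴, so P_net = 6.86 W.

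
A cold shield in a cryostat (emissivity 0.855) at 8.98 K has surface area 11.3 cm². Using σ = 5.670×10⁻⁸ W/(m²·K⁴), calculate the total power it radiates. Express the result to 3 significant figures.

Area A = 11.3 cm² = 1.13×10⁻³ m².
P = εσAT⁴ = 0.855 × 5.670×10⁻⁸ × 1.13×10⁻³ × (8.98)⁴ = 3.56×10⁻⁷ W.

P ≈ 3.56×10⁻⁷ W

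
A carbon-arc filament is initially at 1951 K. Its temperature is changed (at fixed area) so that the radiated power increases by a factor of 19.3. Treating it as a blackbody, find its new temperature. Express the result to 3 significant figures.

P ∝ T⁴, so T₂/T₁ = (P₂/P₁)^(1/4) = (19.3)^(1/4) = 2.09599.
T₂ = 1951 × 2.09599 = 4.09×10³ K.

T₂ ≈ 4.09×10³ K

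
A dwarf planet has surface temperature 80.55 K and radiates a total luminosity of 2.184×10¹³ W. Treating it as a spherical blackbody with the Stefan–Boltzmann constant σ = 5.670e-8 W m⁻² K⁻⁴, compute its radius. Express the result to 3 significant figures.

R ≈ 8.53×10⁵ m

L = 4πR²σT⁴ ⇒ R = √(L/(4πσT⁴)).
σT⁴ = 2.38696 W/m², so R = √(2.184×10¹³/(4π×2.38696)) = 8.53×10⁵ m.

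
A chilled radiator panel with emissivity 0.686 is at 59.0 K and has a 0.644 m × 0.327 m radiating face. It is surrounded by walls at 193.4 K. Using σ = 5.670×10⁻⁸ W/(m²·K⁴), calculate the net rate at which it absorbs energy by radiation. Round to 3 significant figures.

Net gain ≈ 11.4 W

Area A = 0.644 × 0.327 = 0.210588 m².
Net radiated power P_net = εσA(T⁴ − T₀⁴) = 0.686×5.670×10⁻⁸×0.210588×(59.0⁴ − 193.4⁴).
T⁴ − T₀⁴ = 1.21174×10⁷ − 1.39903×10⁹ = -1.38691×10⁹ K⁴, so P_net = -11.4 W — negative, meaning a net gain of 11.4 W.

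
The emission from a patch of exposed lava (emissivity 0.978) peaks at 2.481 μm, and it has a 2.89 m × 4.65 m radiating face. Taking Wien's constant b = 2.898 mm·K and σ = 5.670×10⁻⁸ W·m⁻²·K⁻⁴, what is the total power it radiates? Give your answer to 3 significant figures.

P ≈ 1.39×10⁶ W

Wien's law: T = b/λ_max = 2.898×10⁻³/2.481×10⁻⁶ = 1168.08 K.
Area A = 2.89 × 4.65 = 13.4385 m².
Then P = εσAT⁴ = 0.978×5.670×10⁻⁸×13.4385×(1168.08)⁴ = 1.39×10⁶ W.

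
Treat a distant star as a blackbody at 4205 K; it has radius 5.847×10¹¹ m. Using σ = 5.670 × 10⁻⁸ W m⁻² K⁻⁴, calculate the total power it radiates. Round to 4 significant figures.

P ≈ 7.616×10³¹ W

Surface area A = 4πR² = 4π(5.847×10¹¹ m)² = 4.29612×10²⁴ m².
P = σAT⁴ = 5.670×10⁻⁸ × 4.29612×10²⁴ × (4205)⁴ = 7.616×10³¹ W.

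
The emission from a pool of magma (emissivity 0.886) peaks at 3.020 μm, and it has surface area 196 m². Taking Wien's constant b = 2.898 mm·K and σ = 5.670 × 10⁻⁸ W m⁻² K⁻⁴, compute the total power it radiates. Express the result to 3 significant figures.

P ≈ 8.35×10⁶ W

Wien's law: T = b/λ_max = 2.898×10⁻³/3.020×10⁻⁶ = 959.603 K.
Area A = 196 m².
Then P = εσAT⁴ = 0.886×5.670×10⁻⁸×196×(959.603)⁴ = 8.35×10⁶ W.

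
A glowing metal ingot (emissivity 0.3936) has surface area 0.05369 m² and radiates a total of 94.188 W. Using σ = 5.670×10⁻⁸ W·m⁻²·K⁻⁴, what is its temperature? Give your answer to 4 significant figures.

Area A = 0.05369 m².
P = εσAT⁴ ⇒ T = (P/(εσA))^(1/4) = (94.188/(0.3936×5.670×10⁻⁸×0.05369))^(1/4) = 529.5 K.

T ≈ 529.5 K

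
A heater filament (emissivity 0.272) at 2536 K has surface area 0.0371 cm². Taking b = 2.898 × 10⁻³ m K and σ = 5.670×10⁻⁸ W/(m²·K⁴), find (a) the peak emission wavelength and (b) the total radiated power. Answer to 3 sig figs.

λ_max ≈ 1.14 μm; P ≈ 2.37 W

(a) λ_max = b/T = 2.898×10⁻³/2536 = 1.143×10⁻⁶ m = 1.14 μm.
Area A = 0.0371 cm² = 3.71×10⁻⁶ m².
(b) P = εσAT⁴ = 0.272×5.670×10⁻⁸×3.71×10⁻⁶×(2536)⁴ = 2.37 W.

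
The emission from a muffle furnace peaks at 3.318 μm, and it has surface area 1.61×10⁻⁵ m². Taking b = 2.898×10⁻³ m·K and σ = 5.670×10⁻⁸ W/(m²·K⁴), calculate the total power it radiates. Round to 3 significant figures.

Wien's law: T = b/λ_max = 2.898×10⁻³/3.318×10⁻⁶ = 873.418 K.
Area A = 1.61×10⁻⁵ m².
Then P = σAT⁴ = 5.670×10⁻⁸×1.61×10⁻⁵×(873.418)⁴ = 0.531 W.

P ≈ 0.531 W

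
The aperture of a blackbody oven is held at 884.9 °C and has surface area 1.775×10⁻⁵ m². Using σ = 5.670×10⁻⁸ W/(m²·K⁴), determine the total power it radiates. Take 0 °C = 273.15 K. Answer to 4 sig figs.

P ≈ 1.810 W

T = 884.9 °C + 273.15 = 1158.05 K.
Area A = 1.775×10⁻⁵ m².
P = σAT⁴ = 5.670×10⁻⁸ × 1.775×10⁻⁵ × (1158.05)⁴ = 1.810 W.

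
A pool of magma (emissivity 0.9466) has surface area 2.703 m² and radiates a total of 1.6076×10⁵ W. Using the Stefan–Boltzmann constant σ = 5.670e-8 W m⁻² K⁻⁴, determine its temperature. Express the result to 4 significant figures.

T ≈ 1026 K

Area A = 2.703 m².
P = εσAT⁴ ⇒ T = (P/(εσA))^(1/4) = (1.6076×10⁵/(0.9466×5.670×10⁻⁸×2.703))^(1/4) = 1026 K.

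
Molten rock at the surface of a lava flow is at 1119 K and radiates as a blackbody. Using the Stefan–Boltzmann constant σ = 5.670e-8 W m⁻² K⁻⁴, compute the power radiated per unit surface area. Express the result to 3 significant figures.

I ≈ 8.89×10⁴ W/m²

Stefan–Boltzmann: I = σT⁴ = 5.670×10⁻⁸ × (1119)⁴ = 8.89×10⁴ W/m².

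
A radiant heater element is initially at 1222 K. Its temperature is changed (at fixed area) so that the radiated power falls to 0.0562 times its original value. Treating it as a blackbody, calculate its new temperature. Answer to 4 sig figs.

P ∝ T⁴, so T₂/T₁ = (P₂/P₁)^(1/4) = (0.0562)^(1/4) = 0.486894.
T₂ = 1222 × 0.486894 = 595.0 K.

T₂ ≈ 595.0 K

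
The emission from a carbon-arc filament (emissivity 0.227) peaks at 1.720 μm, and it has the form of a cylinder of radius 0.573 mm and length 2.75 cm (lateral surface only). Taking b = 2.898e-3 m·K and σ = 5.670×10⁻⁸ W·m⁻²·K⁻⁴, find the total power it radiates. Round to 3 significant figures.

Wien's law: T = b/λ_max = 2.898×10⁻³/1.720×10⁻⁶ = 1684.88 K.
Lateral area A = 2πrL = 2π×5.73×10⁻⁴×0.0275 = 9.90073×10⁻⁵ m².
Then P = εσAT⁴ = 0.227×5.670×10⁻⁸×9.90073×10⁻⁵×(1684.88)⁴ = 10.3 W.

P ≈ 10.3 W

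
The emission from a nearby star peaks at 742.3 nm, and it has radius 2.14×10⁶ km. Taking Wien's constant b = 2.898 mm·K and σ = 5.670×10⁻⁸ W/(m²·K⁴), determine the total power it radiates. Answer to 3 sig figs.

Wien's law: T = b/λ_max = 2.898×10⁻³/7.423×10⁻⁷ = 3904.08 K.
Surface area A = 4πR² = 4π(2.14×10⁹ m)² = 5.75490×10¹⁹ m².
Then P = σAT⁴ = 5.670×10⁻⁸×5.75490×10¹⁹×(3904.08)⁴ = 7.58×10²⁶ W.

P ≈ 7.58×10²⁶ W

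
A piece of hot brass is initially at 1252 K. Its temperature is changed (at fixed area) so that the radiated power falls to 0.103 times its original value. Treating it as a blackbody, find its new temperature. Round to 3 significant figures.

P ∝ T⁴, so T₂/T₁ = (P₂/P₁)^(1/4) = (0.103)^(1/4) = 0.566512.
T₂ = 1252 × 0.566512 = 709 K.

T₂ ≈ 709 K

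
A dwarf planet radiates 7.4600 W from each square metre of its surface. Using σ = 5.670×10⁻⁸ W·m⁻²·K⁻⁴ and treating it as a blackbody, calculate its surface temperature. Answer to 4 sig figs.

I = σT⁴, so T = (I/σ)^(1/4) = (7.4600/(5.670×10⁻⁸))^(1/4) = 107.1 K.

T ≈ 107.1 K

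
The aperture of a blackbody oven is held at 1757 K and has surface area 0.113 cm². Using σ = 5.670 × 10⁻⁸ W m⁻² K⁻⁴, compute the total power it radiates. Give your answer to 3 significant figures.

Area A = 0.113 cm² = 1.13×10⁻⁵ m².
P = σAT⁴ = 5.670×10⁻⁸ × 1.13×10⁻⁵ × (1757)⁴ = 6.11 W.

P ≈ 6.11 W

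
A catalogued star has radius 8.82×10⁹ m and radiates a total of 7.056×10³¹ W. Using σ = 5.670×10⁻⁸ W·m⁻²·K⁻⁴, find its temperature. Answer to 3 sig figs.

T ≈ 3.36×10⁴ K

Surface area A = 4πR² = 4π(8.82×10⁹ m)² = 9.77568×10²⁰ m².
P = σAT⁴ ⇒ T = (P/(σA))^(1/4) = (7.056×10³¹/(5.670×10⁻⁸×9.77568×10²⁰))^(1/4) = 3.36×10⁴ K.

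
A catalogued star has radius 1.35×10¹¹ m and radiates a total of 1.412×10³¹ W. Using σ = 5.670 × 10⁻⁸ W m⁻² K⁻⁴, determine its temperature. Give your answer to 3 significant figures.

Surface area A = 4πR² = 4π(1.35×10¹¹ m)² = 2.29022×10²³ m².
P = σAT⁴ ⇒ T = (P/(σA))^(1/4) = (1.412×10³¹/(5.670×10⁻⁸×2.29022×10²³))^(1/4) = 5.74×10³ K.

T ≈ 5.74×10³ K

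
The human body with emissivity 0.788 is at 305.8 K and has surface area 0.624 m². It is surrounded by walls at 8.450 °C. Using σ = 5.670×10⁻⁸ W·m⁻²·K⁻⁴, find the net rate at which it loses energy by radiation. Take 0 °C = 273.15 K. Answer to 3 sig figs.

Net loss ≈ 68.5 W

Surroundings: T = 8.450 °C + 273.15 = 281.600 K.
Area A = 0.624 m².
Net radiated power P_net = εσA(T⁴ − T₀⁴) = 0.788×5.670×10⁻⁸×0.624×(305.8⁴ − 281.600⁴).
T⁴ − T₀⁴ = 8.74480×10⁹ − 6.28826×10⁹ = 2.45654×10⁹ K⁴, so P_net = 68.5 W.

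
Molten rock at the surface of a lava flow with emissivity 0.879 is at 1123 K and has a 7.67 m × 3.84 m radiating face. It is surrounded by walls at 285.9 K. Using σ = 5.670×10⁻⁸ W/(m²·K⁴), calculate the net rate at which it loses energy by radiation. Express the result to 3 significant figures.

Net loss ≈ 2.32×10⁶ W

Area A = 7.67 × 3.84 = 29.4528 m².
Net radiated power P_net = εσA(T⁴ − T₀⁴) = 0.879×5.670×10⁻⁸×29.4528×(1123⁴ − 285.9⁴).
T⁴ − T₀⁴ = 1.59045×10¹² − 6.68123×10⁹ = 1.58377×10¹² K⁴, so P_net = 2.32×10⁶ W.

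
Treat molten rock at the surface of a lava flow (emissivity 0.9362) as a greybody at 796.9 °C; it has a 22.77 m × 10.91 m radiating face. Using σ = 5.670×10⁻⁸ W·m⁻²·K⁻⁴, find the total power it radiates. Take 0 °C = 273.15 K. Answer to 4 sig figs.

T = 796.9 °C + 273.15 = 1070.05 K.
Area A = 22.77 × 10.91 = 248.421 m².
P = εσAT⁴ = 0.9362 × 5.670×10⁻⁸ × 248.421 × (1070.05)⁴ = 1.729×10⁷ W.

P ≈ 1.729×10⁷ W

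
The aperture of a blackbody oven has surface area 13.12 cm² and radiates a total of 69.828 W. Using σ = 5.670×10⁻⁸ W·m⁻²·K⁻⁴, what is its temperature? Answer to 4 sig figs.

T ≈ 984.3 K

Area A = 13.12 cm² = 1.312×10⁻³ m².
P = σAT⁴ ⇒ T = (P/(σA))^(1/4) = (69.828/(5.670×10⁻⁸×1.312×10⁻³))^(1/4) = 984.3 K.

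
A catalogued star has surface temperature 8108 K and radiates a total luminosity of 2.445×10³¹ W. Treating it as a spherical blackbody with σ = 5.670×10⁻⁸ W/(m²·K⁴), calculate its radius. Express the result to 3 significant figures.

L = 4πR²σT⁴ ⇒ R = √(L/(4πσT⁴)).
σT⁴ = 2.45041×10⁸ W/m², so R = √(2.445×10³¹/(4π×2.45041×10⁸)) = 8.91×10¹⁰ m.

R ≈ 8.91×10¹⁰ m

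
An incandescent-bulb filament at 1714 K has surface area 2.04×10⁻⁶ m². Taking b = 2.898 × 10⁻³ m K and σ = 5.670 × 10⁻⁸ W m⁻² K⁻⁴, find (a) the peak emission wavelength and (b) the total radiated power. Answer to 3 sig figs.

(a) λ_max = b/T = 2.898×10⁻³/1714 = 1.691×10⁻⁶ m = 1.69 μm.
Area A = 2.04×10⁻⁶ m².
(b) P = σAT⁴ = 5.670×10⁻⁸×2.04×10⁻⁶×(1714)⁴ = 0.998 W.

λ_max ≈ 1.69 μm; P ≈ 0.998 W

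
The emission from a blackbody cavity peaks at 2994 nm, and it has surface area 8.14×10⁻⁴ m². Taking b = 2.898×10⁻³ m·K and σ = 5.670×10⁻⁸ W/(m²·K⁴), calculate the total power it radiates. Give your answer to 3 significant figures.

Wien's law: T = b/λ_max = 2.898×10⁻³/2.994×10⁻⁶ = 967.936 K.
Area A = 8.14×10⁻⁴ m².
Then P = σAT⁴ = 5.670×10⁻⁸×8.14×10⁻⁴×(967.936)⁴ = 40.5 W.

P ≈ 40.5 W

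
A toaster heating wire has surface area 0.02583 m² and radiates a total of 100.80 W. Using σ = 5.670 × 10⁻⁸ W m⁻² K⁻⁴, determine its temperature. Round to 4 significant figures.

T ≈ 512.2 K

Area A = 0.02583 m².
P = σAT⁴ ⇒ T = (P/(σA))^(1/4) = (100.80/(5.670×10⁻⁸×0.02583))^(1/4) = 512.2 K.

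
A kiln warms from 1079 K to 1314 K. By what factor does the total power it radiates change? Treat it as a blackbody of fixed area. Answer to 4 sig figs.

P₂/P₁ ≈ 2.199

P ∝ T⁴, so P₂/P₁ = (T₂/T₁)⁴ = (1314/1079)⁴ = (1.21779)⁴ = 2.199.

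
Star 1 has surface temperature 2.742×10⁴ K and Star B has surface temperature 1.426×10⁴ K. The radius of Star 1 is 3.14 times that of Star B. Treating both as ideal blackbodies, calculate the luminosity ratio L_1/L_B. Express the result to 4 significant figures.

L ∝ R²T⁴, so L_1/L_B = (R_1/R_B)²(T_1/T_B)⁴ = (3.14)² × (2.742×10⁴/1.426×10⁴)⁴ = 9.8596 × 13.6707 = 134.8.

L_1/L_B ≈ 134.8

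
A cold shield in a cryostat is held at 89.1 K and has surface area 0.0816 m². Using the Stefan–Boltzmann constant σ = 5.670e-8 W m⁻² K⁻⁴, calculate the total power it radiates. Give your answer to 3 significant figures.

P ≈ 0.292 W

Area A = 0.0816 m².
P = σAT⁴ = 5.670×10⁻⁸ × 0.0816 × (89.1)⁴ = 0.292 W.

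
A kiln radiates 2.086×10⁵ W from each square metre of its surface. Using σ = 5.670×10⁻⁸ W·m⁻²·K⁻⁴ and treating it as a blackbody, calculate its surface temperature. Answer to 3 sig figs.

I = σT⁴, so T = (I/σ)^(1/4) = (2.086×10⁵/(5.670×10⁻⁸))^(1/4) = 1.38×10³ K.

T ≈ 1.38×10³ K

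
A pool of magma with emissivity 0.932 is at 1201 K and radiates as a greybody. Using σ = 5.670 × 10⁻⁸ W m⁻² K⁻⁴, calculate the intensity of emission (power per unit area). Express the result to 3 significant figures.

I ≈ 1.10×10⁵ W/m²

Stefan–Boltzmann: I = εσT⁴ = 0.932 × 5.670×10⁻⁸ × (1201)⁴ = 1.10×10⁵ W/m².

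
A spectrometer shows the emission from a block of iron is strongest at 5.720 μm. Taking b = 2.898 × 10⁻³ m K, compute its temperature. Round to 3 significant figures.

T ≈ 507 K

Wien's law gives T = b/λ_max = (2.898×10⁻³ m·K)/(5.720×10⁻⁶ m) = 507 K.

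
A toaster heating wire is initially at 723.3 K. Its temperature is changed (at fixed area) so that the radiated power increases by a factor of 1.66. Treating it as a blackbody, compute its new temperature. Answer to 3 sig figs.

P ∝ T⁴, so T₂/T₁ = (P₂/P₁)^(1/4) = (1.66)^(1/4) = 1.13508.
T₂ = 723.3 × 1.13508 = 821 K.

T₂ ≈ 821 K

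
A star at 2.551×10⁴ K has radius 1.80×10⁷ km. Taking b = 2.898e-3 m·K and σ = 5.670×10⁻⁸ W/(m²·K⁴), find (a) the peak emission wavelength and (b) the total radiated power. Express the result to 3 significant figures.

(a) λ_max = b/T = 2.898×10⁻³/2.551×10⁴ = 1.136×10⁻⁷ m = 114 nm.
Surface area A = 4πR² = 4π(1.80×10¹⁰ m)² = 4.07150×10²¹ m².
(b) P = σAT⁴ = 5.670×10⁻⁸×4.07150×10²¹×(2.551×10⁴)⁴ = 9.78×10³¹ W.

λ_max ≈ 114 nm; P ≈ 9.78×10³¹ W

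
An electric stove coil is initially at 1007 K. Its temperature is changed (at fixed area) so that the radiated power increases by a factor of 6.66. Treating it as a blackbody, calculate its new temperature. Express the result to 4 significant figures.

P ∝ T⁴, so T₂/T₁ = (P₂/P₁)^(1/4) = (6.66)^(1/4) = 1.60645.
T₂ = 1007 × 1.60645 = 1618 K.

T₂ ≈ 1618 K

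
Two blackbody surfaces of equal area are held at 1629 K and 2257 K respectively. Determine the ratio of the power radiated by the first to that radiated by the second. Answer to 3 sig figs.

P₁/P₂ ≈ 0.271

With equal areas, P₁/P₂ = (T₁/T₂)⁴ = (1629/2257)⁴ = 0.271.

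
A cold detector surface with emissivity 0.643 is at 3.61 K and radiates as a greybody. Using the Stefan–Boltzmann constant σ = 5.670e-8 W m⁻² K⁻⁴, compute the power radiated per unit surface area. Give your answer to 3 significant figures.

I ≈ 6.19×10⁻⁶ W/m²

Stefan–Boltzmann: I = εσT⁴ = 0.643 × 5.670×10⁻⁸ × (3.61)⁴ = 6.19×10⁻⁶ W/m².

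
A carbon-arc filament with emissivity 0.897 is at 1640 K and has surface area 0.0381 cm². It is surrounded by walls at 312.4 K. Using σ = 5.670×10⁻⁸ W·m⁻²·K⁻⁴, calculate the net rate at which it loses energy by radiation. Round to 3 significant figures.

Net loss ≈ 1.40 W

Area A = 0.0381 cm² = 3.81×10⁻⁶ m².
Net radiated power P_net = εσA(T⁴ − T₀⁴) = 0.897×5.670×10⁻⁸×3.81×10⁻⁶×(1640⁴ − 312.4⁴).
T⁴ − T₀⁴ = 7.23395×10¹² − 9.52454×10⁹ = 7.22443×10¹² K⁴, so P_net = 1.40 W.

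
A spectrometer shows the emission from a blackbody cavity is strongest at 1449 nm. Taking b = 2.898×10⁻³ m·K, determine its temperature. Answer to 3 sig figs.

Wien's law gives T = b/λ_max = (2.898×10⁻³ m·K)/(1.449×10⁻⁶ m) = 2.00×10³ K.

T ≈ 2.00×10³ K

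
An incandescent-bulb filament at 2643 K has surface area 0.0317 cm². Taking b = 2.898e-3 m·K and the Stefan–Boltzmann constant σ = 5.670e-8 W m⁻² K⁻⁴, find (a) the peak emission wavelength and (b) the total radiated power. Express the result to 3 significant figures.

λ_max ≈ 1.10×10³ nm; P ≈ 8.77 W

(a) λ_max = b/T = 2.898×10⁻³/2643 = 1.096×10⁻⁶ m = 1.10×10³ nm.
Area A = 0.0317 cm² = 3.17×10⁻⁶ m².
(b) P = σAT⁴ = 5.670×10⁻⁸×3.17×10⁻⁶×(2643)⁴ = 8.77 W.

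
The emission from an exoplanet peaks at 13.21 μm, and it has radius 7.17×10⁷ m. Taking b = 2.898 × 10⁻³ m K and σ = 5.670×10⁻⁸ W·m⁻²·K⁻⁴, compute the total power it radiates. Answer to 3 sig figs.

Wien's law: T = b/λ_max = 2.898×10⁻³/1.321×10⁻⁵ = 219.379 K.
Surface area A = 4πR² = 4π(7.17×10⁷ m)² = 6.46023×10¹⁶ m².
Then P = σAT⁴ = 5.670×10⁻⁸×6.46023×10¹⁶×(219.379)⁴ = 8.48×10¹⁸ W.

P ≈ 8.48×10¹⁸ W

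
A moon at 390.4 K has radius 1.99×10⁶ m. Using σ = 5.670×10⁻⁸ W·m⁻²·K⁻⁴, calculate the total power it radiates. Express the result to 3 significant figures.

P ≈ 6.55×10¹⁶ W

Surface area A = 4πR² = 4π(1.99×10⁶ m)² = 4.97641×10¹³ m².
P = σAT⁴ = 5.670×10⁻⁸ × 4.97641×10¹³ × (390.4)⁴ = 6.55×10¹⁶ W.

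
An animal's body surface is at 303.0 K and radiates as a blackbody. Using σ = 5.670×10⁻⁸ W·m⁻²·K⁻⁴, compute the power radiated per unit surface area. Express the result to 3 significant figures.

Stefan–Boltzmann: I = σT⁴ = 5.670×10⁻⁸ × (303.0)⁴ = 478 W/m².

I ≈ 478 W/m²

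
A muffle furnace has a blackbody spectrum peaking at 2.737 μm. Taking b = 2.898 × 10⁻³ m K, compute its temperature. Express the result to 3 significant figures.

Wien's law gives T = b/λ_max = (2.898×10⁻³ m·K)/(2.737×10⁻⁶ m) = 1.06×10³ K.

T ≈ 1.06×10³ K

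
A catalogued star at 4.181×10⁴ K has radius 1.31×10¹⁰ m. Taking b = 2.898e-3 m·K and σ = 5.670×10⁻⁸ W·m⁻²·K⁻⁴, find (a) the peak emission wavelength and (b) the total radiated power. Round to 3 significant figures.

λ_max ≈ 69.3 nm; P ≈ 3.74×10³² W

(a) λ_max = b/T = 2.898×10⁻³/4.181×10⁴ = 6.931×10⁻⁸ m = 69.3 nm.
Surface area A = 4πR² = 4π(1.31×10¹⁰ m)² = 2.15651×10²¹ m².
(b) P = σAT⁴ = 5.670×10⁻⁸×2.15651×10²¹×(4.181×10⁴)⁴ = 3.74×10³² W.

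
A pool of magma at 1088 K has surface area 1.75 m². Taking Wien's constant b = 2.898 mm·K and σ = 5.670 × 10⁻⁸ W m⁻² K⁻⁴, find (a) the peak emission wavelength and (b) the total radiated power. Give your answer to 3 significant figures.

(a) λ_max = b/T = 2.898×10⁻³/1088 = 2.664×10⁻⁶ m = 2.66×10³ nm.
Area A = 1.75 m².
(b) P = σAT⁴ = 5.670×10⁻⁸×1.75×(1088)⁴ = 1.39×10⁵ W.

λ_max ≈ 2.66×10³ nm; P ≈ 1.39×10⁵ W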